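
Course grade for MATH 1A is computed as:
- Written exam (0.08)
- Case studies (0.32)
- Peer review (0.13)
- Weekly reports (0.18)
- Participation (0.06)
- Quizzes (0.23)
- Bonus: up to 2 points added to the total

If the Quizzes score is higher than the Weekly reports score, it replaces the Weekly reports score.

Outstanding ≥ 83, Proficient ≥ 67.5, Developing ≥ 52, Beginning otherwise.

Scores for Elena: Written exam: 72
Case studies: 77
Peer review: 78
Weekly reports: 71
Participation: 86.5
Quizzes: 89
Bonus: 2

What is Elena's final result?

Quizzes (89) > Weekly reports (71), so Weekly reports counts as 89.
Weighted total:
  Written exam 72 × 0.08 = 5.76
  Case studies 77 × 0.32 = 24.64
  Peer review 78 × 0.13 = 10.14
  Weekly reports 89 × 0.18 = 16.02
  Participation 86.5 × 0.06 = 5.19
  Quizzes 89 × 0.23 = 20.47
Sum = 82.22
Bonus: 82.22 + 2 = 84.22
84.22 ≥ 83 → Outstanding

Outstanding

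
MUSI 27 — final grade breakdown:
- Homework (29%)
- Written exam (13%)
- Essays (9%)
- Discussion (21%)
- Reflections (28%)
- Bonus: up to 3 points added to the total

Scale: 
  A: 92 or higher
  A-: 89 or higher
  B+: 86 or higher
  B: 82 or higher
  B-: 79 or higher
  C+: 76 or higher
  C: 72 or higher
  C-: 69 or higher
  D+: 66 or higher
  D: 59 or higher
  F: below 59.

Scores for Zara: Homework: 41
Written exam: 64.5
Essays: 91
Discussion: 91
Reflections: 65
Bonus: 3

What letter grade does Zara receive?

D+

Weighted total:
  Homework 41 × 0.29 = 11.89
  Written exam 64.5 × 0.13 = 8.385
  Essays 91 × 0.09 = 8.19
  Discussion 91 × 0.21 = 19.11
  Reflections 65 × 0.28 = 18.2
Sum = 65.775
Bonus: 65.775 + 3 = 68.775
68.775 is ≥ 66 and < 69 → D+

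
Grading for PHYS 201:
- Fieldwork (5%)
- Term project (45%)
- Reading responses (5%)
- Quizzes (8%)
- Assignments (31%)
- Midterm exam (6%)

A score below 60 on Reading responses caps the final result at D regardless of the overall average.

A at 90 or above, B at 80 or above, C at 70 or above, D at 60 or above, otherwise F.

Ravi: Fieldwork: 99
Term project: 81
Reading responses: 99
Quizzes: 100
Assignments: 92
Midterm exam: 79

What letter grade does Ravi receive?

Reading responses score 99 ≥ 60: minimum met.
Weighted total:
  Fieldwork 99 × 0.05 = 4.95
  Term project 81 × 0.45 = 36.45
  Reading responses 99 × 0.05 = 4.95
  Quizzes 100 × 0.08 = 8
  Assignments 92 × 0.31 = 28.52
  Midterm exam 79 × 0.06 = 4.74
Sum = 87.61
87.61 is ≥ 80 and < 90 → B

B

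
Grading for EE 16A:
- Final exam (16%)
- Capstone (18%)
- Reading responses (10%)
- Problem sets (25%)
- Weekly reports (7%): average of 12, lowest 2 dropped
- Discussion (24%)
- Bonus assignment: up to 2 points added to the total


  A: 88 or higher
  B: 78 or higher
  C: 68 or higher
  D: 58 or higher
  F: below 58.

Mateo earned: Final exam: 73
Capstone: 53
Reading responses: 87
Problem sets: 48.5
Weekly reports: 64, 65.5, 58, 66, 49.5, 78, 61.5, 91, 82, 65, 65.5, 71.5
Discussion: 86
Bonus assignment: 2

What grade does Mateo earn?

C

Weekly reports: drop 49.5, 58 → average of remaining 10 = 710/10 = 71
Weighted total:
  Final exam 73 × 0.16 = 11.68
  Capstone 53 × 0.18 = 9.54
  Reading responses 87 × 0.1 = 8.7
  Problem sets 48.5 × 0.25 = 12.125
  Weekly reports 71 × 0.07 = 4.97
  Discussion 86 × 0.24 = 20.64
Sum = 67.655
Bonus assignment: 67.655 + 2 = 69.655
69.655 is ≥ 68 and < 78 → C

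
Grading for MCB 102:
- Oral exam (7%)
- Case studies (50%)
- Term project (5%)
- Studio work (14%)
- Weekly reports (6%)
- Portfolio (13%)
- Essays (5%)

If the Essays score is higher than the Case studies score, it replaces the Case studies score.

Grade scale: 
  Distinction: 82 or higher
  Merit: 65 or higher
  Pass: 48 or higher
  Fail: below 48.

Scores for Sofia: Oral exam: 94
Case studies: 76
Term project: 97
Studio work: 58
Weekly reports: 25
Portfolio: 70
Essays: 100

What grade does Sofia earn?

Distinction

Essays (100) > Case studies (76), so Case studies counts as 100.
Weighted total:
  Oral exam 94 × 0.07 = 6.58
  Case studies 100 × 0.5 = 50
  Term project 97 × 0.05 = 4.85
  Studio work 58 × 0.14 = 8.12
  Weekly reports 25 × 0.06 = 1.5
  Portfolio 70 × 0.13 = 9.1
  Essays 100 × 0.05 = 5
Sum = 85.15
85.15 ≥ 82 → Distinction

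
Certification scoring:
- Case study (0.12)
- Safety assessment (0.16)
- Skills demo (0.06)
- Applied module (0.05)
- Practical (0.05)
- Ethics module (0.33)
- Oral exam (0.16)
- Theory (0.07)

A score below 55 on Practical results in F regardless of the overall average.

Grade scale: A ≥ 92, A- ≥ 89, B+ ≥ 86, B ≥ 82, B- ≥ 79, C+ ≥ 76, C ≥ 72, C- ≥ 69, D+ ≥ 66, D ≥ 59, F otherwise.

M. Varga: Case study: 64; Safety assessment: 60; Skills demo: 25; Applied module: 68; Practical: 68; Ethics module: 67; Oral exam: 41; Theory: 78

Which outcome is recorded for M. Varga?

Practical score 68 ≥ 55: minimum met.
Weighted total:
  Case study 64 × 0.12 = 7.68
  Safety assessment 60 × 0.16 = 9.6
  Skills demo 25 × 0.06 = 1.5
  Applied module 68 × 0.05 = 3.4
  Practical 68 × 0.05 = 3.4
  Ethics module 67 × 0.33 = 22.11
  Oral exam 41 × 0.16 = 6.56
  Theory 78 × 0.07 = 5.46
Sum = 59.71
59.71 is ≥ 59 and < 66 → D

D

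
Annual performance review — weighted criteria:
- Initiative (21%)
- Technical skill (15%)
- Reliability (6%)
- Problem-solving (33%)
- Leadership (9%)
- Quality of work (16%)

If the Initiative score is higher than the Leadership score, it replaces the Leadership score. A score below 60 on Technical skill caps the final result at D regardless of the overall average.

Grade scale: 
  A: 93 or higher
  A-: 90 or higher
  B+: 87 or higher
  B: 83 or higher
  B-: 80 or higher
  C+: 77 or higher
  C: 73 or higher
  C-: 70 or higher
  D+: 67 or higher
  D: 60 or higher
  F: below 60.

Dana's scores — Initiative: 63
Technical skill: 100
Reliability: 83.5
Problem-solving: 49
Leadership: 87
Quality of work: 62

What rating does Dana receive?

Initiative (63) ≤ Leadership (87), so Leadership stays at 87.
Technical skill score 100 ≥ 60: minimum met.
Weighted total:
  Initiative 63 × 0.21 = 13.23
  Technical skill 100 × 0.15 = 15
  Reliability 83.5 × 0.06 = 5.01
  Problem-solving 49 × 0.33 = 16.17
  Leadership 87 × 0.09 = 7.83
  Quality of work 62 × 0.16 = 9.92
Sum = 67.16
67.16 is ≥ 67 and < 70 → D+

D+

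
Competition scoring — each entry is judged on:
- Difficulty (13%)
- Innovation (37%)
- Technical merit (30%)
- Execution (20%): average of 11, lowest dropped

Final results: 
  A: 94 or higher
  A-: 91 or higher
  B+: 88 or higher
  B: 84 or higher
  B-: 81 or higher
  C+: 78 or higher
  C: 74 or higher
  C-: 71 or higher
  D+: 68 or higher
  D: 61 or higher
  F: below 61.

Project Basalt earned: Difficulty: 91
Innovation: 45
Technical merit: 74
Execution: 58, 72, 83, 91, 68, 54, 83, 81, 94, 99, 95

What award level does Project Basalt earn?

D

Execution: drop 54 → average of remaining 10 = 824/10 = 82.4
Weighted total:
  Difficulty 91 × 0.13 = 11.83
  Innovation 45 × 0.37 = 16.65
  Technical merit 74 × 0.3 = 22.2
  Execution 82.4 × 0.2 = 16.48
Sum = 67.16
67.16 is ≥ 61 and < 68 → D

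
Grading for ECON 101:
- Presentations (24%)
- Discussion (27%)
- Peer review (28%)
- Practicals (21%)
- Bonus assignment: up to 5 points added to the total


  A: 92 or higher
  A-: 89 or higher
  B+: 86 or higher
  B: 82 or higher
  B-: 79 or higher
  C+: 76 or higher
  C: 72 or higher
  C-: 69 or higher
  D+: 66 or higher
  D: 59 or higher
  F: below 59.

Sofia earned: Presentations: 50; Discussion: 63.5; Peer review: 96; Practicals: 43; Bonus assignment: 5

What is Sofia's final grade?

Weighted total:
  Presentations 50 × 0.24 = 12
  Discussion 63.5 × 0.27 = 17.145
  Peer review 96 × 0.28 = 26.88
  Practicals 43 × 0.21 = 9.03
Sum = 65.055
Bonus assignment: 65.055 + 5 = 70.055
70.055 is ≥ 69 and < 72 → C-

C-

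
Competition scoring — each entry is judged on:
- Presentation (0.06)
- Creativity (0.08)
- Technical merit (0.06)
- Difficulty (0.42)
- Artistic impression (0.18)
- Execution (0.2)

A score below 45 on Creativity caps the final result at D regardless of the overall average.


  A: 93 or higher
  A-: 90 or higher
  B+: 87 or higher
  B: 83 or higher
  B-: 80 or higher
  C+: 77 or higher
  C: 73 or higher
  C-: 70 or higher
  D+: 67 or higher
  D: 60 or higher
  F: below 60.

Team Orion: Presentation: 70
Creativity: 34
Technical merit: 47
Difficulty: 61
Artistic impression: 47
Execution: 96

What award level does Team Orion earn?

Creativity score 34 < 45: minimum not met.
Weighted total:
  Presentation 70 × 0.06 = 4.2
  Creativity 34 × 0.08 = 2.72
  Technical merit 47 × 0.06 = 2.82
  Difficulty 61 × 0.42 = 25.62
  Artistic impression 47 × 0.18 = 8.46
  Execution 96 × 0.2 = 19.2
Sum = 63.02
63.02 would be D; cap at D applies → D.

D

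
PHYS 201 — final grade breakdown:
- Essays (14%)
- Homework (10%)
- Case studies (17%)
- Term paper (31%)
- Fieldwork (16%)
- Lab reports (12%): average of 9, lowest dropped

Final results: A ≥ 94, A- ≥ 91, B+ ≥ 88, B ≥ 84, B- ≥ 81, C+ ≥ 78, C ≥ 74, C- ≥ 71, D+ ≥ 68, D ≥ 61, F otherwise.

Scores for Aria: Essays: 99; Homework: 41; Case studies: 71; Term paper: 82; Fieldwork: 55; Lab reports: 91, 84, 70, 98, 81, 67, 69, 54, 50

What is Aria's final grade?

Lab reports: drop 50 → average of remaining 8 = 614/8 = 76.75
Weighted total:
  Essays 99 × 0.14 = 13.86
  Homework 41 × 0.1 = 4.1
  Case studies 71 × 0.17 = 12.07
  Term paper 82 × 0.31 = 25.42
  Fieldwork 55 × 0.16 = 8.8
  Lab reports 76.75 × 0.12 = 9.21
Sum = 73.46
73.46 is ≥ 71 and < 74 → C-

C-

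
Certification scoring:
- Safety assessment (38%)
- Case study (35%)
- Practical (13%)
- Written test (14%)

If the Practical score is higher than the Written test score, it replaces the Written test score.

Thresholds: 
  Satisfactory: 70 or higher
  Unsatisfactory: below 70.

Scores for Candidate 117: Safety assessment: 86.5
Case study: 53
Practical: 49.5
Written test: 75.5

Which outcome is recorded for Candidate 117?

Practical (49.5) ≤ Written test (75.5), so Written test stays at 75.5.
Weighted total:
  Safety assessment 86.5 × 0.38 = 32.87
  Case study 53 × 0.35 = 18.55
  Practical 49.5 × 0.13 = 6.435
  Written test 75.5 × 0.14 = 10.57
Sum = 68.425
68.425 < 70 → Unsatisfactory

Unsatisfactory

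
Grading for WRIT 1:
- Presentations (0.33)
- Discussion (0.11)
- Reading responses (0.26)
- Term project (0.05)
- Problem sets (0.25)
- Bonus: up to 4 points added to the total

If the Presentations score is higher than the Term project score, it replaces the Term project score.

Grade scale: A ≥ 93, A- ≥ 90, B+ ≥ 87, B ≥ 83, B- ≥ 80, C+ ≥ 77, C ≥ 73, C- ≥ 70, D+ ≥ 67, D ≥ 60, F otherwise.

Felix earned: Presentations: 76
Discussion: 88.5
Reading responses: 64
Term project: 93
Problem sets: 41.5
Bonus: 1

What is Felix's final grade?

Presentations (76) ≤ Term project (93), so Term project stays at 93.
Weighted total:
  Presentations 76 × 0.33 = 25.08
  Discussion 88.5 × 0.11 = 9.735
  Reading responses 64 × 0.26 = 16.64
  Term project 93 × 0.05 = 4.65
  Problem sets 41.5 × 0.25 = 10.375
Sum = 66.48
Bonus: 66.48 + 1 = 67.48
67.48 is ≥ 67 and < 70 → D+

D+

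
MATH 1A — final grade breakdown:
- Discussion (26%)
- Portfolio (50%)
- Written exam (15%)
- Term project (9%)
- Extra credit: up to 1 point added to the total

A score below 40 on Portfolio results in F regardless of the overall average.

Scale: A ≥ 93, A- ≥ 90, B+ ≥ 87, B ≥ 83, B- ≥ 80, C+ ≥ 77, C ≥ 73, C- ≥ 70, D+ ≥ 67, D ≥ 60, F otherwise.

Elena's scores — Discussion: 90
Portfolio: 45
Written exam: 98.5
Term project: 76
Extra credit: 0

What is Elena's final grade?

D+

Portfolio score 45 ≥ 40: minimum met.
Weighted total:
  Discussion 90 × 0.26 = 23.4
  Portfolio 45 × 0.5 = 22.5
  Written exam 98.5 × 0.15 = 14.775
  Term project 76 × 0.09 = 6.84
Sum = 67.515
Extra credit: 67.515 + 0 = 67.515
67.515 is ≥ 67 and < 70 → D+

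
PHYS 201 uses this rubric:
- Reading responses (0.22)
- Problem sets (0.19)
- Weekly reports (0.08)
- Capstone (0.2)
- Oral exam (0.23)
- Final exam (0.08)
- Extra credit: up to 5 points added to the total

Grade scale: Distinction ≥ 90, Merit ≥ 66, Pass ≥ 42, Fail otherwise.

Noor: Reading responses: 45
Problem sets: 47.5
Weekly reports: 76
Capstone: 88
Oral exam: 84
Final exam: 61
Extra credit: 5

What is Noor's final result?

Weighted total:
  Reading responses 45 × 0.22 = 9.9
  Problem sets 47.5 × 0.19 = 9.025
  Weekly reports 76 × 0.08 = 6.08
  Capstone 88 × 0.2 = 17.6
  Oral exam 84 × 0.23 = 19.32
  Final exam 61 × 0.08 = 4.88
Sum = 66.805
Extra credit: 66.805 + 5 = 71.805
71.805 is ≥ 66 and < 90 → Merit

Merit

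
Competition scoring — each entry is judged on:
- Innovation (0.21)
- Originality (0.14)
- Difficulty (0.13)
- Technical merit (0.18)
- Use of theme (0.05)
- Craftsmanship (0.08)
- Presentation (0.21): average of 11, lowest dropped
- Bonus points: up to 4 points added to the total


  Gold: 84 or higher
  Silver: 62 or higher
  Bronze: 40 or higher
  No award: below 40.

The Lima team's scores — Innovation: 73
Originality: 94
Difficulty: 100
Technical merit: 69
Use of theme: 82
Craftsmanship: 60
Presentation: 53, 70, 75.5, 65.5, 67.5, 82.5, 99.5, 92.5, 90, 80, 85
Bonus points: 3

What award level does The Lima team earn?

Silver

Presentation: drop 53 → average of remaining 10 = 808/10 = 80.8
Weighted total:
  Innovation 73 × 0.21 = 15.33
  Originality 94 × 0.14 = 13.16
  Difficulty 100 × 0.13 = 13
  Technical merit 69 × 0.18 = 12.42
  Use of theme 82 × 0.05 = 4.1
  Craftsmanship 60 × 0.08 = 4.8
  Presentation 80.8 × 0.21 = 16.968
Sum = 79.778
Bonus points: 79.778 + 3 = 82.778
82.778 is ≥ 62 and < 84 → Silver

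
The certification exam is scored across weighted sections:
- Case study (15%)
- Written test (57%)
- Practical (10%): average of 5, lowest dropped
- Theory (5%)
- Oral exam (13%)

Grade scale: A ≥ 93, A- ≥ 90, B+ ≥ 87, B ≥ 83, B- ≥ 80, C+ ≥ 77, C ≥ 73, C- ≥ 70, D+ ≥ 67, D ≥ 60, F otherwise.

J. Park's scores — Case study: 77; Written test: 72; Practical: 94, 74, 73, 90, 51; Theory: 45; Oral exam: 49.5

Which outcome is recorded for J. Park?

D+

Practical: drop 51 → average of remaining 4 = 331/4 = 82.75
Weighted total:
  Case study 77 × 0.15 = 11.55
  Written test 72 × 0.57 = 41.04
  Practical 82.75 × 0.1 = 8.275
  Theory 45 × 0.05 = 2.25
  Oral exam 49.5 × 0.13 = 6.435
Sum = 69.55
69.55 is ≥ 67 and < 70 → D+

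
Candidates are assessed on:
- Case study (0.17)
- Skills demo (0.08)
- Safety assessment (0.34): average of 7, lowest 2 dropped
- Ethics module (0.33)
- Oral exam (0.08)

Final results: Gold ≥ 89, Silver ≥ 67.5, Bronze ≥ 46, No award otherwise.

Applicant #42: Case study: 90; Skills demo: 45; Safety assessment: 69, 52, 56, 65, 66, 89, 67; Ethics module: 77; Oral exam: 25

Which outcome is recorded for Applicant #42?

Silver

Safety assessment: drop 52, 56 → average of remaining 5 = 356/5 = 71.2
Weighted total:
  Case study 90 × 0.17 = 15.3
  Skills demo 45 × 0.08 = 3.6
  Safety assessment 71.2 × 0.34 = 24.208
  Ethics module 77 × 0.33 = 25.41
  Oral exam 25 × 0.08 = 2
Sum = 70.518
70.518 is ≥ 67.5 and < 89 → Silver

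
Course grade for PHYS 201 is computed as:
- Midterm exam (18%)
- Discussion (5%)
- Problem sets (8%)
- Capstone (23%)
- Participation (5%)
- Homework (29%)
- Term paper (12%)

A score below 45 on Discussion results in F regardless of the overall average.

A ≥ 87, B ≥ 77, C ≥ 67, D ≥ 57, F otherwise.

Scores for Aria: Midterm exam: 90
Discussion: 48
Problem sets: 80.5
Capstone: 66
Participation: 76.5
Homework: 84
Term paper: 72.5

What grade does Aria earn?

Discussion score 48 ≥ 45: minimum met.
Weighted total:
  Midterm exam 90 × 0.18 = 16.2
  Discussion 48 × 0.05 = 2.4
  Problem sets 80.5 × 0.08 = 6.44
  Capstone 66 × 0.23 = 15.18
  Participation 76.5 × 0.05 = 3.825
  Homework 84 × 0.29 = 24.36
  Term paper 72.5 × 0.12 = 8.7
Sum = 77.105
77.105 is ≥ 77 and < 87 → B

B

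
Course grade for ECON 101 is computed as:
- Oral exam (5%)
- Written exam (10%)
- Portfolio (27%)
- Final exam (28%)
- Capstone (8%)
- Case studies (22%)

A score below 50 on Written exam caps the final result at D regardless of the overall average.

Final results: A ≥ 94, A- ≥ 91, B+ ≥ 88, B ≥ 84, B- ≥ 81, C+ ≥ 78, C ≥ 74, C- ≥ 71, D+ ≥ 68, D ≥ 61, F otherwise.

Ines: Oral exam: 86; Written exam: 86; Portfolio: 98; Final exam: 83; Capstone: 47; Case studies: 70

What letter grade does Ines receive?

B-

Written exam score 86 ≥ 50: minimum met.
Weighted total:
  Oral exam 86 × 0.05 = 4.3
  Written exam 86 × 0.1 = 8.6
  Portfolio 98 × 0.27 = 26.46
  Final exam 83 × 0.28 = 23.24
  Capstone 47 × 0.08 = 3.76
  Case studies 70 × 0.22 = 15.4
Sum = 81.76
81.76 is ≥ 81 and < 84 → B-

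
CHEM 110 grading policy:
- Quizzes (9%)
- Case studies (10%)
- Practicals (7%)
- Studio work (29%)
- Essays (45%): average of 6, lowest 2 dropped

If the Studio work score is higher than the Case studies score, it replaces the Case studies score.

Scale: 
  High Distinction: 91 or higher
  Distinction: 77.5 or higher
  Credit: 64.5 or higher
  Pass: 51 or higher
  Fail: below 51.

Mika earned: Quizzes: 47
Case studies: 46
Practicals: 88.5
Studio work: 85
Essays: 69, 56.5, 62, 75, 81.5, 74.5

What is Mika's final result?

Essays: drop 56.5, 62 → average of remaining 4 = 300/4 = 75
Studio work (85) > Case studies (46), so Case studies counts as 85.
Weighted total:
  Quizzes 47 × 0.09 = 4.23
  Case studies 85 × 0.1 = 8.5
  Practicals 88.5 × 0.07 = 6.195
  Studio work 85 × 0.29 = 24.65
  Essays 75 × 0.45 = 33.75
Sum = 77.325
77.325 is ≥ 64.5 and < 77.5 → Credit

Credit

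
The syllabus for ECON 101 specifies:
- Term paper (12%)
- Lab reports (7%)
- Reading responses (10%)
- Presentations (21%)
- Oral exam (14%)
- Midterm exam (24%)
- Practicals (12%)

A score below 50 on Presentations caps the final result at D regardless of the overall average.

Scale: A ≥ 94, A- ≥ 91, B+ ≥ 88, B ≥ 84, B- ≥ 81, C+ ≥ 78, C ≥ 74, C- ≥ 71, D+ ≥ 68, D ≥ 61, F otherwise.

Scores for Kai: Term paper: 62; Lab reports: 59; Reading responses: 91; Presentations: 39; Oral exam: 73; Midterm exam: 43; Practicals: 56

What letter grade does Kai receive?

F

Presentations score 39 < 50: minimum not met.
Weighted total:
  Term paper 62 × 0.12 = 7.44
  Lab reports 59 × 0.07 = 4.13
  Reading responses 91 × 0.1 = 9.1
  Presentations 39 × 0.21 = 8.19
  Oral exam 73 × 0.14 = 10.22
  Midterm exam 43 × 0.24 = 10.32
  Practicals 56 × 0.12 = 6.72
Sum = 56.12
56.12 would be F; cap at D applies → F.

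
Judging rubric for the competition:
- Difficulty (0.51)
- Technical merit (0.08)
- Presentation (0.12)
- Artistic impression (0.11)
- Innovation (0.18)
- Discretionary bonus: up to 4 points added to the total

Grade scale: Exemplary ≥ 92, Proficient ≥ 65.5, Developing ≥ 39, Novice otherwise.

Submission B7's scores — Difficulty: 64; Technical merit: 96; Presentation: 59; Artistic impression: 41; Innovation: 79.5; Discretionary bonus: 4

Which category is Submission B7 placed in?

Proficient

Weighted total:
  Difficulty 64 × 0.51 = 32.64
  Technical merit 96 × 0.08 = 7.68
  Presentation 59 × 0.12 = 7.08
  Artistic impression 41 × 0.11 = 4.51
  Innovation 79.5 × 0.18 = 14.31
Sum = 66.22
Discretionary bonus: 66.22 + 4 = 70.22
70.22 is ≥ 65.5 and < 92 → Proficient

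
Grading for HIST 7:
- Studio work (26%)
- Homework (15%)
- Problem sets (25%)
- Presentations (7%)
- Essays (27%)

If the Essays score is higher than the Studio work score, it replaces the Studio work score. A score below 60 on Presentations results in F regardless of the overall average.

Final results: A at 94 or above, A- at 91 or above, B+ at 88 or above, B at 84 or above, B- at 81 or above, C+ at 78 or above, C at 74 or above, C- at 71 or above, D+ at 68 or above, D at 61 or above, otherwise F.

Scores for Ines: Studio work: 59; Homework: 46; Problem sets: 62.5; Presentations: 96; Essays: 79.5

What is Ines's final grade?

Essays (79.5) > Studio work (59), so Studio work counts as 79.5.
Presentations score 96 ≥ 60: minimum met.
Weighted total:
  Studio work 79.5 × 0.26 = 20.67
  Homework 46 × 0.15 = 6.9
  Problem sets 62.5 × 0.25 = 15.625
  Presentations 96 × 0.07 = 6.72
  Essays 79.5 × 0.27 = 21.465
Sum = 71.38
71.38 is ≥ 71 and < 74 → C-

C-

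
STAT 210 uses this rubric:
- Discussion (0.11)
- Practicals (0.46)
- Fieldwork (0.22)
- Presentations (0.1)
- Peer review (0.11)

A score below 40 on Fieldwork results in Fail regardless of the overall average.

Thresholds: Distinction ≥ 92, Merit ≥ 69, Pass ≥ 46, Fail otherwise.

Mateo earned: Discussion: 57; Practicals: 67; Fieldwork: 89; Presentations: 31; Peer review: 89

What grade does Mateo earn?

Fieldwork score 89 ≥ 40: minimum met.
Weighted total:
  Discussion 57 × 0.11 = 6.27
  Practicals 67 × 0.46 = 30.82
  Fieldwork 89 × 0.22 = 19.58
  Presentations 31 × 0.1 = 3.1
  Peer review 89 × 0.11 = 9.79
Sum = 69.56
69.56 is ≥ 69 and < 92 → Merit

Merit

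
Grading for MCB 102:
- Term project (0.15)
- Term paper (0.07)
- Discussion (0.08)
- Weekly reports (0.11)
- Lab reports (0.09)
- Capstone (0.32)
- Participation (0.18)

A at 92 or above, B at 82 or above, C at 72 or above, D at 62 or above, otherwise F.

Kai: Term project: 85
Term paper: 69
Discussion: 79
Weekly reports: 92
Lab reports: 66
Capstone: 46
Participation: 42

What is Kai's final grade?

Weighted total:
  Term project 85 × 0.15 = 12.75
  Term paper 69 × 0.07 = 4.83
  Discussion 79 × 0.08 = 6.32
  Weekly reports 92 × 0.11 = 10.12
  Lab reports 66 × 0.09 = 5.94
  Capstone 46 × 0.32 = 14.72
  Participation 42 × 0.18 = 7.56
Sum = 62.24
62.24 is ≥ 62 and < 72 → D

D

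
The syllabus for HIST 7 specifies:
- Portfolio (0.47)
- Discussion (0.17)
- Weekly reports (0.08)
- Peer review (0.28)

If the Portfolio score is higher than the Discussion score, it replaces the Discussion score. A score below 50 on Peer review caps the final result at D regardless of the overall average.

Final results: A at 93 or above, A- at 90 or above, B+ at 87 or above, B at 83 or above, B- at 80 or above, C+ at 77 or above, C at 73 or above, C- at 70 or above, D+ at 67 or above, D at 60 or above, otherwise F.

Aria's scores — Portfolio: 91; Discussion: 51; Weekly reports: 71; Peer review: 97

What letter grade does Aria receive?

Portfolio (91) > Discussion (51), so Discussion counts as 91.
Peer review score 97 ≥ 50: minimum met.
Weighted total:
  Portfolio 91 × 0.47 = 42.77
  Discussion 91 × 0.17 = 15.47
  Weekly reports 71 × 0.08 = 5.68
  Peer review 97 × 0.28 = 27.16
Sum = 91.08
91.08 is ≥ 90 and < 93 → A-

A-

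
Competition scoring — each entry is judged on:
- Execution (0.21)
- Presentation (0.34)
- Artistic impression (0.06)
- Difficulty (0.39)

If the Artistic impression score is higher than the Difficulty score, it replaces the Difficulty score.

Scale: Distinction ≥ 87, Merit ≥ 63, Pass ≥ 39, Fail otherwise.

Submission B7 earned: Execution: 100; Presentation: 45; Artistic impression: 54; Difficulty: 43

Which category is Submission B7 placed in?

Pass

Artistic impression (54) > Difficulty (43), so Difficulty counts as 54.
Weighted total:
  Execution 100 × 0.21 = 21
  Presentation 45 × 0.34 = 15.3
  Artistic impression 54 × 0.06 = 3.24
  Difficulty 54 × 0.39 = 21.06
Sum = 60.6
60.6 is ≥ 39 and < 63 → Pass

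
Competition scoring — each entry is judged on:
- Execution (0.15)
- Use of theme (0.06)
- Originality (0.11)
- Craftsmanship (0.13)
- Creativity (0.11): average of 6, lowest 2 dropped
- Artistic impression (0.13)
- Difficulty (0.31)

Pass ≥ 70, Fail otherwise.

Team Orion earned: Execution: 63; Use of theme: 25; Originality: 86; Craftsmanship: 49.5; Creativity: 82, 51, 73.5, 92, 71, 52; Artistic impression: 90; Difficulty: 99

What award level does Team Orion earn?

Creativity: drop 51, 52 → average of remaining 4 = 318.5/4 = 79.625
Weighted total:
  Execution 63 × 0.15 = 9.45
  Use of theme 25 × 0.06 = 1.5
  Originality 86 × 0.11 = 9.46
  Craftsmanship 49.5 × 0.13 = 6.435
  Creativity 79.625 × 0.11 = 8.75875
  Artistic impression 90 × 0.13 = 11.7
  Difficulty 99 × 0.31 = 30.69
Sum = 77.99375
77.99375 ≥ 70 → Pass

Pass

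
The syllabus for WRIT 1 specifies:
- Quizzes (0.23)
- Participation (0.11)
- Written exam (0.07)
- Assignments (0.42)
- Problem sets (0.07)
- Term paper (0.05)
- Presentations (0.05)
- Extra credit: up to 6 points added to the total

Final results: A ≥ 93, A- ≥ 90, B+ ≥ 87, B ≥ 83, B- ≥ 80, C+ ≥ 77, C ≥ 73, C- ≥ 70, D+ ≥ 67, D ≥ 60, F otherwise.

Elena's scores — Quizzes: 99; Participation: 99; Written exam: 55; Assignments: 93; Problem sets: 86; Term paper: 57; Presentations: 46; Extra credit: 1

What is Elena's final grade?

B+

Weighted total:
  Quizzes 99 × 0.23 = 22.77
  Participation 99 × 0.11 = 10.89
  Written exam 55 × 0.07 = 3.85
  Assignments 93 × 0.42 = 39.06
  Problem sets 86 × 0.07 = 6.02
  Term paper 57 × 0.05 = 2.85
  Presentations 46 × 0.05 = 2.3
Sum = 87.74
Extra credit: 87.74 + 1 = 88.74
88.74 is ≥ 87 and < 90 → B+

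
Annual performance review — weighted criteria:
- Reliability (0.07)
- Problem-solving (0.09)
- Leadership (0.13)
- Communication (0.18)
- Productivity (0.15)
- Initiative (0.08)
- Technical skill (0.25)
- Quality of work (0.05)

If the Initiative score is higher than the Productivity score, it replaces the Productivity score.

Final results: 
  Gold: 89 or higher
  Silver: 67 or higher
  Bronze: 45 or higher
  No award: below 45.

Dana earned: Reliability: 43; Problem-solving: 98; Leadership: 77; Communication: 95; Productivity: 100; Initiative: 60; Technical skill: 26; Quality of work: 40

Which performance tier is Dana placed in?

Initiative (60) ≤ Productivity (100), so Productivity stays at 100.
Weighted total:
  Reliability 43 × 0.07 = 3.01
  Problem-solving 98 × 0.09 = 8.82
  Leadership 77 × 0.13 = 10.01
  Communication 95 × 0.18 = 17.1
  Productivity 100 × 0.15 = 15
  Initiative 60 × 0.08 = 4.8
  Technical skill 26 × 0.25 = 6.5
  Quality of work 40 × 0.05 = 2
Sum = 67.24
67.24 is ≥ 67 and < 89 → Silver

Silver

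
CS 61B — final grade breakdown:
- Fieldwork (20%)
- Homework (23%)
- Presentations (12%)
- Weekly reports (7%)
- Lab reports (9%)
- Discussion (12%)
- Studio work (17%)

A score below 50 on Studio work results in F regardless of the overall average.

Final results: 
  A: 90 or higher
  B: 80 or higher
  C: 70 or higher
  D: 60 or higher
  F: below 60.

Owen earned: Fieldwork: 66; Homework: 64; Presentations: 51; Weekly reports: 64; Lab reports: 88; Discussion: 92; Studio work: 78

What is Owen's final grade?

C

Studio work score 78 ≥ 50: minimum met.
Weighted total:
  Fieldwork 66 × 0.2 = 13.2
  Homework 64 × 0.23 = 14.72
  Presentations 51 × 0.12 = 6.12
  Weekly reports 64 × 0.07 = 4.48
  Lab reports 88 × 0.09 = 7.92
  Discussion 92 × 0.12 = 11.04
  Studio work 78 × 0.17 = 13.26
Sum = 70.74
70.74 is ≥ 70 and < 80 → C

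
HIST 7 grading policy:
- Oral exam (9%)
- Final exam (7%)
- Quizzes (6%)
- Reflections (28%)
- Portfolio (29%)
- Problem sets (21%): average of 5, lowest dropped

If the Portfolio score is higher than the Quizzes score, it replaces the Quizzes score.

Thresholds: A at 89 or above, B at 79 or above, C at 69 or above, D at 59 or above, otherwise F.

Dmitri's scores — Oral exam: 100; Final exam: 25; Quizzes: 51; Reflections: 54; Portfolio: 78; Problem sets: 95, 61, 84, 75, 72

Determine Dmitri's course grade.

C

Problem sets: drop 61 → average of remaining 4 = 326/4 = 81.5
Portfolio (78) > Quizzes (51), so Quizzes counts as 78.
Weighted total:
  Oral exam 100 × 0.09 = 9
  Final exam 25 × 0.07 = 1.75
  Quizzes 78 × 0.06 = 4.68
  Reflections 54 × 0.28 = 15.12
  Portfolio 78 × 0.29 = 22.62
  Problem sets 81.5 × 0.21 = 17.115
Sum = 70.285
70.285 is ≥ 69 and < 79 → C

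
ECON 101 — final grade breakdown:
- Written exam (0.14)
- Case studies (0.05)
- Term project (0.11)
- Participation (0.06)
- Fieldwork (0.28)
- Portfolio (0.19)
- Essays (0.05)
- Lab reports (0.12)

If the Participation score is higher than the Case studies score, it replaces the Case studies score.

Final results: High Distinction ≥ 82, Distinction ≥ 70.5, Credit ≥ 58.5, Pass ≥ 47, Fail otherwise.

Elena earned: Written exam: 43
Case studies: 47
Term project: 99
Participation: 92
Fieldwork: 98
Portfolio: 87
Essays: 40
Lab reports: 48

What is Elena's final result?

Distinction

Participation (92) > Case studies (47), so Case studies counts as 92.
Weighted total:
  Written exam 43 × 0.14 = 6.02
  Case studies 92 × 0.05 = 4.6
  Term project 99 × 0.11 = 10.89
  Participation 92 × 0.06 = 5.52
  Fieldwork 98 × 0.28 = 27.44
  Portfolio 87 × 0.19 = 16.53
  Essays 40 × 0.05 = 2
  Lab reports 48 × 0.12 = 5.76
Sum = 78.76
78.76 is ≥ 70.5 and < 82 → Distinction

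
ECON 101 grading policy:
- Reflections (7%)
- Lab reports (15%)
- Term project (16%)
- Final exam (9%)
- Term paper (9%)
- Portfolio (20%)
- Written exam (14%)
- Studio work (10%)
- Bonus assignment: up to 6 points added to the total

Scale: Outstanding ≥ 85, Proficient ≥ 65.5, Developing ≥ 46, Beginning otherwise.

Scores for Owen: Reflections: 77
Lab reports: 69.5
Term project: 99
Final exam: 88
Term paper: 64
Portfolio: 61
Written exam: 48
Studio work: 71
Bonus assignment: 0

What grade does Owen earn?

Weighted total:
  Reflections 77 × 0.07 = 5.39
  Lab reports 69.5 × 0.15 = 10.425
  Term project 99 × 0.16 = 15.84
  Final exam 88 × 0.09 = 7.92
  Term paper 64 × 0.09 = 5.76
  Portfolio 61 × 0.2 = 12.2
  Written exam 48 × 0.14 = 6.72
  Studio work 71 × 0.1 = 7.1
Sum = 71.355
Bonus assignment: 71.355 + 0 = 71.355
71.355 is ≥ 65.5 and < 85 → Proficient

Proficient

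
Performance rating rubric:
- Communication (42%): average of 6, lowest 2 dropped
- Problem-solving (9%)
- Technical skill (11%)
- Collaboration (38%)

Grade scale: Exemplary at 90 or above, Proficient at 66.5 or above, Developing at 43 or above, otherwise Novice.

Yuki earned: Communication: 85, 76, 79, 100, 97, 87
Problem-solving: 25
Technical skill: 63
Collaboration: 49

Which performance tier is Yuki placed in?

Proficient

Communication: drop 76, 79 → average of remaining 4 = 369/4 = 92.25
Weighted total:
  Communication 92.25 × 0.42 = 38.745
  Problem-solving 25 × 0.09 = 2.25
  Technical skill 63 × 0.11 = 6.93
  Collaboration 49 × 0.38 = 18.62
Sum = 66.545
66.545 is ≥ 66.5 and < 90 → Proficient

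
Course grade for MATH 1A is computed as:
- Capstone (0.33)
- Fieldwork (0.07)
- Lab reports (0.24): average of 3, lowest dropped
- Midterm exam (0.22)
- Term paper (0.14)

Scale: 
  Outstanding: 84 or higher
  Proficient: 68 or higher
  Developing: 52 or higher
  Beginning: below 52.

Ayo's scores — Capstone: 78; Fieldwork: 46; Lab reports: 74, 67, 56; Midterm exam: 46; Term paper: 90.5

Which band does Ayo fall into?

Proficient

Lab reports: drop 56 → average of remaining 2 = 141/2 = 70.5
Weighted total:
  Capstone 78 × 0.33 = 25.74
  Fieldwork 46 × 0.07 = 3.22
  Lab reports 70.5 × 0.24 = 16.92
  Midterm exam 46 × 0.22 = 10.12
  Term paper 90.5 × 0.14 = 12.67
Sum = 68.67
68.67 is ≥ 68 and < 84 → Proficient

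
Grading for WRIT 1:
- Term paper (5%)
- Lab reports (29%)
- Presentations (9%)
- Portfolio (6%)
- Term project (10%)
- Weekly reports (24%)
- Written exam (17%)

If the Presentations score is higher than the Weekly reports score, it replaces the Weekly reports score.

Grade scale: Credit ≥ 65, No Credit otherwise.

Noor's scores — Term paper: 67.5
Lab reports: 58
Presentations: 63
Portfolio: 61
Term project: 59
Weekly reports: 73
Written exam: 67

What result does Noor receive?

No Credit

Presentations (63) ≤ Weekly reports (73), so Weekly reports stays at 73.
Weighted total:
  Term paper 67.5 × 0.05 = 3.375
  Lab reports 58 × 0.29 = 16.82
  Presentations 63 × 0.09 = 5.67
  Portfolio 61 × 0.06 = 3.66
  Term project 59 × 0.1 = 5.9
  Weekly reports 73 × 0.24 = 17.52
  Written exam 67 × 0.17 = 11.39
Sum = 64.335
64.335 < 65 → No Credit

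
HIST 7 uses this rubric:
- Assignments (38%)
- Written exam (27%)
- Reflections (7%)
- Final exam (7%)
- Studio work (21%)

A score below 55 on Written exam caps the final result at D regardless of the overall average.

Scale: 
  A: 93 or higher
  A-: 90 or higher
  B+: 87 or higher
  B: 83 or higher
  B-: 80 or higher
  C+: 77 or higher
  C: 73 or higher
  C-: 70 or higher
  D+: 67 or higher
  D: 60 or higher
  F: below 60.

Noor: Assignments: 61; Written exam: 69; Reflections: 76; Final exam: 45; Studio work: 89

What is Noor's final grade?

Written exam score 69 ≥ 55: minimum met.
Weighted total:
  Assignments 61 × 0.38 = 23.18
  Written exam 69 × 0.27 = 18.63
  Reflections 76 × 0.07 = 5.32
  Final exam 45 × 0.07 = 3.15
  Studio work 89 × 0.21 = 18.69
Sum = 68.97
68.97 is ≥ 67 and < 70 → D+

D+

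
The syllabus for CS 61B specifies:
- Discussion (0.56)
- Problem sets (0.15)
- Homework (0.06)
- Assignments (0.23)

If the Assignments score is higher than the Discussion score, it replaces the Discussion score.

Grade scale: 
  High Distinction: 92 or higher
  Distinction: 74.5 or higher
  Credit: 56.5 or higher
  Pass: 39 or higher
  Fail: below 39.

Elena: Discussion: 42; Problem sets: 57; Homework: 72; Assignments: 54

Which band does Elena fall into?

Assignments (54) > Discussion (42), so Discussion counts as 54.
Weighted total:
  Discussion 54 × 0.56 = 30.24
  Problem sets 57 × 0.15 = 8.55
  Homework 72 × 0.06 = 4.32
  Assignments 54 × 0.23 = 12.42
Sum = 55.53
55.53 is ≥ 39 and < 56.5 → Pass

Pass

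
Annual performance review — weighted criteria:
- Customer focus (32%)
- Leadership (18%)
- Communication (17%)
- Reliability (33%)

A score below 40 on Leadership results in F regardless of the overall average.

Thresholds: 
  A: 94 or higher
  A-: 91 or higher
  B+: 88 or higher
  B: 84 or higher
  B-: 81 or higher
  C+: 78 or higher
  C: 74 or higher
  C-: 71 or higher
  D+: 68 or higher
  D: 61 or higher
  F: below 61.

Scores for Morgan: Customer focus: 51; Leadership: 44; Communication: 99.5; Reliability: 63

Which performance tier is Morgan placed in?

D

Leadership score 44 ≥ 40: minimum met.
Weighted total:
  Customer focus 51 × 0.32 = 16.32
  Leadership 44 × 0.18 = 7.92
  Communication 99.5 × 0.17 = 16.915
  Reliability 63 × 0.33 = 20.79
Sum = 61.945
61.945 is ≥ 61 and < 68 → D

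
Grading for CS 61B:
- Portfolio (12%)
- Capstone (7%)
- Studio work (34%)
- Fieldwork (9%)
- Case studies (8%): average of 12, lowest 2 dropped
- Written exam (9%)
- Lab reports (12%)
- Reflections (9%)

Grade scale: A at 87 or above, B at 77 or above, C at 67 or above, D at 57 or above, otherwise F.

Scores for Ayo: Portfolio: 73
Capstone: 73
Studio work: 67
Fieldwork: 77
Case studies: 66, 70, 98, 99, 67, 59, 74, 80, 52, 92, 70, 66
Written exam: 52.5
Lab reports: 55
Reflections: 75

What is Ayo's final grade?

C

Case studies: drop 52, 59 → average of remaining 10 = 782/10 = 78.2
Weighted total:
  Portfolio 73 × 0.12 = 8.76
  Capstone 73 × 0.07 = 5.11
  Studio work 67 × 0.34 = 22.78
  Fieldwork 77 × 0.09 = 6.93
  Case studies 78.2 × 0.08 = 6.256
  Written exam 52.5 × 0.09 = 4.725
  Lab reports 55 × 0.12 = 6.6
  Reflections 75 × 0.09 = 6.75
Sum = 67.911
67.911 is ≥ 67 and < 77 → C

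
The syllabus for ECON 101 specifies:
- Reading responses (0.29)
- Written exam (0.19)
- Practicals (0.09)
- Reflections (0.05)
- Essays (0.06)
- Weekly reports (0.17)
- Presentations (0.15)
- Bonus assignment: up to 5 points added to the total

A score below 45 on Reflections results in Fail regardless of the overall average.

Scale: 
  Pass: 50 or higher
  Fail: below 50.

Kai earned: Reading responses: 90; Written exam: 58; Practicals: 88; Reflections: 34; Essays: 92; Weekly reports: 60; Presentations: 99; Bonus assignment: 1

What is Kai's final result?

Reflections score 34 < 45: minimum not met.
Weighted total:
  Reading responses 90 × 0.29 = 26.1
  Written exam 58 × 0.19 = 11.02
  Practicals 88 × 0.09 = 7.92
  Reflections 34 × 0.05 = 1.7
  Essays 92 × 0.06 = 5.52
  Weekly reports 60 × 0.17 = 10.2
  Presentations 99 × 0.15 = 14.85
Sum = 77.31
Bonus assignment: 77.31 + 1 = 78.31
Because the Reflections minimum was not met, the result is Fail.

Fail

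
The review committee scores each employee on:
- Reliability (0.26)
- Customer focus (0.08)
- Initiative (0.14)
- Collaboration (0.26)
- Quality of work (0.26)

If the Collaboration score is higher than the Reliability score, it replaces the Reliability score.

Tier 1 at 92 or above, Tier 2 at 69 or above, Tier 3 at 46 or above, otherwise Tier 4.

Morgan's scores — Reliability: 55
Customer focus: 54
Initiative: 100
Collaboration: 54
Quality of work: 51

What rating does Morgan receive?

Collaboration (54) ≤ Reliability (55), so Reliability stays at 55.
Weighted total:
  Reliability 55 × 0.26 = 14.3
  Customer focus 54 × 0.08 = 4.32
  Initiative 100 × 0.14 = 14
  Collaboration 54 × 0.26 = 14.04
  Quality of work 51 × 0.26 = 13.26
Sum = 59.92
59.92 is ≥ 46 and < 69 → Tier 3

Tier 3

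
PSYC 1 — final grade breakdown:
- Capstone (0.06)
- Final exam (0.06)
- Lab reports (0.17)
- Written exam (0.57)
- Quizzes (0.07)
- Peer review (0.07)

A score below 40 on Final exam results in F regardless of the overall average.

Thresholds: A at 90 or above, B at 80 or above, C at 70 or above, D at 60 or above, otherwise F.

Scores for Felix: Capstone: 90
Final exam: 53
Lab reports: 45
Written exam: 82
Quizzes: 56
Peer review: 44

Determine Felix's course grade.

Final exam score 53 ≥ 40: minimum met.
Weighted total:
  Capstone 90 × 0.06 = 5.4
  Final exam 53 × 0.06 = 3.18
  Lab reports 45 × 0.17 = 7.65
  Written exam 82 × 0.57 = 46.74
  Quizzes 56 × 0.07 = 3.92
  Peer review 44 × 0.07 = 3.08
Sum = 69.97
69.97 is ≥ 60 and < 70 → D

D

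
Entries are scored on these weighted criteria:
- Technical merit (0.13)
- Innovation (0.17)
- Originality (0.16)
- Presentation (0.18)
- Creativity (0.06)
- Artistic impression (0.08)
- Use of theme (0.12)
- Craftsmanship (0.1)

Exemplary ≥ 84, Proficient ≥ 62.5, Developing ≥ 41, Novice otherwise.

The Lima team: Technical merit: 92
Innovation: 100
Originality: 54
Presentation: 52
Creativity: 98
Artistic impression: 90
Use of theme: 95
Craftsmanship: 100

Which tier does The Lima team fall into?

Weighted total:
  Technical merit 92 × 0.13 = 11.96
  Innovation 100 × 0.17 = 17
  Originality 54 × 0.16 = 8.64
  Presentation 52 × 0.18 = 9.36
  Creativity 98 × 0.06 = 5.88
  Artistic impression 90 × 0.08 = 7.2
  Use of theme 95 × 0.12 = 11.4
  Craftsmanship 100 × 0.1 = 10
Sum = 81.44
81.44 is ≥ 62.5 and < 84 → Proficient

Proficient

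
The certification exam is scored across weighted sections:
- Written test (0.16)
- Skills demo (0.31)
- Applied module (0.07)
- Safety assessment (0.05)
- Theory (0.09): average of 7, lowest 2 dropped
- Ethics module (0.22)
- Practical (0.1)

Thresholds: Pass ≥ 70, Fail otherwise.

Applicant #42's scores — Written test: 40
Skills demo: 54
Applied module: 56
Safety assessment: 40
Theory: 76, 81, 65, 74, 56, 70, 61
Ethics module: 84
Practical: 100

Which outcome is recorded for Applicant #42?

Fail

Theory: drop 56, 61 → average of remaining 5 = 366/5 = 73.2
Weighted total:
  Written test 40 × 0.16 = 6.4
  Skills demo 54 × 0.31 = 16.74
  Applied module 56 × 0.07 = 3.92
  Safety assessment 40 × 0.05 = 2
  Theory 73.2 × 0.09 = 6.588
  Ethics module 84 × 0.22 = 18.48
  Practical 100 × 0.1 = 10
Sum = 64.128
64.128 < 70 → Fail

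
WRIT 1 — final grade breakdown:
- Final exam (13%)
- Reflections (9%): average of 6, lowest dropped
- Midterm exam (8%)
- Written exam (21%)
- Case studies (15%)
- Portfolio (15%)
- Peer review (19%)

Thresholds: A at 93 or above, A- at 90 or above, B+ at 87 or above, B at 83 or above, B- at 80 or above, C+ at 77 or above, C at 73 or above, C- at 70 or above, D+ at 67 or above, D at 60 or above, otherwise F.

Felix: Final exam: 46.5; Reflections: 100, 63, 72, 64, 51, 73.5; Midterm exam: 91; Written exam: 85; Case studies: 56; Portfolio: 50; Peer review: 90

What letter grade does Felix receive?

Reflections: drop 51 → average of remaining 5 = 372.5/5 = 74.5
Weighted total:
  Final exam 46.5 × 0.13 = 6.045
  Reflections 74.5 × 0.09 = 6.705
  Midterm exam 91 × 0.08 = 7.28
  Written exam 85 × 0.21 = 17.85
  Case studies 56 × 0.15 = 8.4
  Portfolio 50 × 0.15 = 7.5
  Peer review 90 × 0.19 = 17.1
Sum = 70.88
70.88 is ≥ 70 and < 73 → C-

C-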